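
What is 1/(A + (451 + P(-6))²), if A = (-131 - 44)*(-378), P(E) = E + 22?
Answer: 1/284239 ≈ 3.5182e-6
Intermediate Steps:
P(E) = 22 + E
A = 66150 (A = -175*(-378) = 66150)
1/(A + (451 + P(-6))²) = 1/(66150 + (451 + (22 - 6))²) = 1/(66150 + (451 + 16)²) = 1/(66150 + 467²) = 1/(66150 + 218089) = 1/284239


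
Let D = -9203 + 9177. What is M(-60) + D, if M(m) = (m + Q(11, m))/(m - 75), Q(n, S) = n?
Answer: -3461/135 ≈ -25.637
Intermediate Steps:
M(m) = (11 + m)/(-75 + m) (M(m) = (m + 11)/(m - 75) = (11 + m)/(-75 + m))
D = -26
M(-60) + D = (11 - 60)/(-75 - 60) - 26 = -49/(-135) - 26 = -1/135*(-49) - 26 = 49/135 - 26 = -3461/135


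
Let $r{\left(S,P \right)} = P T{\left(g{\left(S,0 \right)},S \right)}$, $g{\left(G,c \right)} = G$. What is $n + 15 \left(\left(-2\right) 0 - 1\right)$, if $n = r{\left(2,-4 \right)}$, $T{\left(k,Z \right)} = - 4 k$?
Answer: $17$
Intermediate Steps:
$r{\left(S,P \right)} = - 4 P S$ ($r{\left(S,P \right)} = P \left(- 4 S\right) = - 4 P S$)
$n = 32$ ($n = \left(-4\right) \left(-4\right) 2 = 32$)
$n + 15 \left(\left(-2\right) 0 - 1\right) = 32 + 15 \left(\left(-2\right) 0 - 1\right) = 32 + 15 \left(0 - 1\right) = 32 + 15 \left(-1\right) = 32 - 15 = 17$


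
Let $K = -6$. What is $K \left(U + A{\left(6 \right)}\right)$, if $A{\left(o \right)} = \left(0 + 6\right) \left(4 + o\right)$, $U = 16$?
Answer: $-456$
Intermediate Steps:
$A{\left(o \right)} = 24 + 6 o$ ($A{\left(o \right)} = 6 \left(4 + o\right) = 24 + 6 o$)
$K \left(U + A{\left(6 \right)}\right) = - 6 \left(16 + \left(24 + 6 \cdot 6\right)\right) = - 6 \left(16 + \left(24 + 36\right)\right) = - 6 \left(16 + 60\right) = \left(-6\right) 76 = -456$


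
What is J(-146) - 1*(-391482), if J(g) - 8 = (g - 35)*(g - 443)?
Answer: 498099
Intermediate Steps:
J(g) = 8 + (-443 + g)*(-35 + g) (J(g) = 8 + (g - 35)*(g - 443) = 8 + (-35 + g)*(-443 + g) = 8 + (-443 + g)*(-35 + g))
J(-146) - 1*(-391482) = (15513 + (-146)**2 - 478*(-146)) - 1*(-391482) = (15513 + 21316 + 69788) + 391482 = 106617 + 391482 = 498099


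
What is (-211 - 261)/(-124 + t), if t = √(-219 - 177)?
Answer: 14632/3943 + 708*I*√11/3943 ≈ 3.7109 + 0.59553*I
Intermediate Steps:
t = 6*I*√11 (t = √(-396) = 6*I*√11 ≈ 19.9*I)
(-211 - 261)/(-124 + t) = (-211 - 261)/(-124 + 6*I*√11) = -472/(-124 + 6*I*√11)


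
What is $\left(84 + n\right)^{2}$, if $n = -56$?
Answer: $784$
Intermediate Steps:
$\left(84 + n\right)^{2} = \left(84 - 56\right)^{2} = 28^{2} = 784$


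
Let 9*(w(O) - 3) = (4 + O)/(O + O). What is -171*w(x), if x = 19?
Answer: -1049/2 ≈ -524.50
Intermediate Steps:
w(O) = 3 + (4 + O)/(18*O) (w(O) = 3 + ((4 + O)/(O + O))/9 = 3 + ((4 + O)/((2*O)))/9 = 3 + ((4 + O)*(1/(2*O)))/9 = 3 + ((4 + O)/(2*O))/9 = 3 + (4 + O)/(18*O))
-171*w(x) = -19*(4 + 55*19)/(2*19) = -19*(4 + 1045)/(2*19) = -19*1049/(2*19) = -171*1049/342 = -1049/2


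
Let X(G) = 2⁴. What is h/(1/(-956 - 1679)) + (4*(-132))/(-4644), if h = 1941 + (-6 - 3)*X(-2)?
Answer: -1832481721/387 ≈ -4.7351e+6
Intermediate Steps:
X(G) = 16
h = 1797 (h = 1941 + (-6 - 3)*16 = 1941 - 9*16 = 1941 - 144 = 1797)
h/(1/(-956 - 1679)) + (4*(-132))/(-4644) = 1797/(1/(-956 - 1679)) + (4*(-132))/(-4644) = 1797/(1/(-2635)) - 528*(-1/4644) = 1797/(-1/2635) + 44/387 = 1797*(-2635) + 44/387 = -4735095 + 44/387 = -1832481721/387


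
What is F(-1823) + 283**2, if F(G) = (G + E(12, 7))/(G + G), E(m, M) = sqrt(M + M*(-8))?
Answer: 160179/2 - 7*I/3646 ≈ 80090.0 - 0.0019199*I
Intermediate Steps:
E(m, M) = sqrt(7)*sqrt(-M) (E(m, M) = sqrt(M - 8*M) = sqrt(-7*M) = sqrt(7)*sqrt(-M))
F(G) = (G + 7*I)/(2*G) (F(G) = (G + sqrt(7)*sqrt(-1*7))/(G + G) = (G + sqrt(7)*sqrt(-7))/((2*G)) = (G + sqrt(7)*(I*sqrt(7)))*(1/(2*G)) = (G + 7*I)*(1/(2*G)) = (G + 7*I)/(2*G))
F(-1823) + 283**2 = (1/2)*(-1823 + 7*I)/(-1823) + 283**2 = (1/2)*(-1/1823)*(-1823 + 7*I) + 80089 = (1/2 - 7*I/3646) + 80089 = 160179/2 - 7*I/3646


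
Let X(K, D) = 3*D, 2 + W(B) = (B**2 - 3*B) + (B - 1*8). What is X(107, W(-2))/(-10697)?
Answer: 6/10697 ≈ 0.00056090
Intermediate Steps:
W(B) = -10 + B**2 - 2*B (W(B) = -2 + ((B**2 - 3*B) + (B - 1*8)) = -2 + ((B**2 - 3*B) + (B - 8)) = -2 + ((B**2 - 3*B) + (-8 + B)) = -2 + (-8 + B**2 - 2*B) = -10 + B**2 - 2*B)
X(107, W(-2))/(-10697) = (3*(-10 + (-2)**2 - 2*(-2)))/(-10697) = (3*(-10 + 4 + 4))*(-1/10697) = (3*(-2))*(-1/10697) = -6*(-1/10697) = 6/10697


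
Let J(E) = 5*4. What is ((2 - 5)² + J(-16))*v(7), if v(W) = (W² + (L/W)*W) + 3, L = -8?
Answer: 1276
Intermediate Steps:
J(E) = 20
v(W) = -5 + W² (v(W) = (W² + (-8/W)*W) + 3 = (W² - 8) + 3 = (-8 + W²) + 3 = -5 + W²)
((2 - 5)² + J(-16))*v(7) = ((2 - 5)² + 20)*(-5 + 7²) = ((-3)² + 20)*(-5 + 49) = (9 + 20)*44 = 29*44 = 1276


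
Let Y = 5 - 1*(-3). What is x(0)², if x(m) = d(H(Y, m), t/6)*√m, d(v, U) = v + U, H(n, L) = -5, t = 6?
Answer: 0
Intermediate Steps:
Y = 8 (Y = 5 + 3 = 8)
d(v, U) = U + v
x(m) = -4*√m (x(m) = (6/6 - 5)*√m = (6*(⅙) - 5)*√m = (1 - 5)*√m = -4*√m)
x(0)² = (-4*√0)² = (-4*0)² = 0² = 0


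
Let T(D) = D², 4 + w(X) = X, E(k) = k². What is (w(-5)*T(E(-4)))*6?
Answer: -13824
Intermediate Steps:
w(X) = -4 + X
(w(-5)*T(E(-4)))*6 = ((-4 - 5)*((-4)²)²)*6 = -9*16²*6 = -9*256*6 = -2304*6 = -13824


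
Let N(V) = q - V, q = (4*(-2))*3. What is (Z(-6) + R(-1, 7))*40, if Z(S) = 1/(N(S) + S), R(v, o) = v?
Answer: -125/3 ≈ -41.667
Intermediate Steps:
q = -24 (q = -8*3 = -24)
N(V) = -24 - V
Z(S) = -1/24 (Z(S) = 1/((-24 - S) + S) = 1/(-24) = -1/24)
(Z(-6) + R(-1, 7))*40 = (-1/24 - 1)*40 = -25/24*40 = -125/3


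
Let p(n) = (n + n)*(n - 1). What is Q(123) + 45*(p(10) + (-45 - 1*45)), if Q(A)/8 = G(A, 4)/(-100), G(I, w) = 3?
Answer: 101244/25 ≈ 4049.8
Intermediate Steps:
p(n) = 2*n*(-1 + n) (p(n) = (2*n)*(-1 + n) = 2*n*(-1 + n))
Q(A) = -6/25 (Q(A) = 8*(3/(-100)) = 8*(3*(-1/100)) = 8*(-3/100) = -6/25)
Q(123) + 45*(p(10) + (-45 - 1*45)) = -6/25 + 45*(2*10*(-1 + 10) + (-45 - 1*45)) = -6/25 + 45*(2*10*9 + (-45 - 45)) = -6/25 + 45*(180 - 90) = -6/25 + 45*90 = -6/25 + 4050 = 101244/25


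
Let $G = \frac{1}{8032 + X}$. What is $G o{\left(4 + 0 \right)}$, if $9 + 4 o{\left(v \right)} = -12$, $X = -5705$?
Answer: $- \frac{21}{9308} \approx -0.0022561$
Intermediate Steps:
$G = \frac{1}{2327}$ ($G = \frac{1}{8032 - 5705} = \frac{1}{2327} \approx 0.00042974$)
$o{\left(v \right)} = - \frac{21}{4}$ ($o{\left(v \right)} = - \frac{9}{4} + \frac{1}{4} \left(-12\right) = - \frac{9}{4} - 3 = - \frac{21}{4}$)
$G o{\left(4 + 0 \right)} = \frac{1}{2327} \left(- \frac{21}{4}\right) = - \frac{21}{9308}$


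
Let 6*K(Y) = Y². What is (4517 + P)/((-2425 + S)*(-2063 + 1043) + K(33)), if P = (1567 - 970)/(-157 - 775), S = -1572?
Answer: 4209247/3799877238 ≈ 0.0011077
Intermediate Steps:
P = -597/932 (P = 597/(-932) = 597*(-1/932) = -597/932 ≈ -0.64056)
K(Y) = Y²/6
(4517 + P)/((-2425 + S)*(-2063 + 1043) + K(33)) = (4517 - 597/932)/((-2425 - 1572)*(-2063 + 1043) + (⅙)*33²) = 4209247/(932*(-3997*(-1020) + (⅙)*1089)) = 4209247/(932*(4076940 + 363/2)) = 4209247/(932*(8154243/2)) = (4209247/932)*(2/8154243) = 4209247/3799877238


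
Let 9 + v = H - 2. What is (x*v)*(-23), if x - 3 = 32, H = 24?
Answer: -10465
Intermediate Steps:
x = 35 (x = 3 + 32 = 35)
v = 13 (v = -9 + (24 - 2) = -9 + 22 = 13)
(x*v)*(-23) = (35*13)*(-23) = 455*(-23) = -10465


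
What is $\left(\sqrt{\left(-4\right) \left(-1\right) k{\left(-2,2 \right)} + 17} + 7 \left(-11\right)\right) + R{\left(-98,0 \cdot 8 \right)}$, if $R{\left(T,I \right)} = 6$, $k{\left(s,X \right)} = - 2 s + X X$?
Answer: $-64$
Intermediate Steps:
$k{\left(s,X \right)} = X^{2} - 2 s$ ($k{\left(s,X \right)} = - 2 s + X^{2} = X^{2} - 2 s$)
$\left(\sqrt{\left(-4\right) \left(-1\right) k{\left(-2,2 \right)} + 17} + 7 \left(-11\right)\right) + R{\left(-98,0 \cdot 8 \right)} = \left(\sqrt{\left(-4\right) \left(-1\right) \left(2^{2} - -4\right) + 17} + 7 \left(-11\right)\right) + 6 = \left(\sqrt{4 \left(4 + 4\right) + 17} - 77\right) + 6 = \left(\sqrt{4 \cdot 8 + 17} - 77\right) + 6 = \left(\sqrt{32 + 17} - 77\right) + 6 = \left(\sqrt{49} - 77\right) + 6 = \left(7 - 77\right) + 6 = -70 + 6 = -64$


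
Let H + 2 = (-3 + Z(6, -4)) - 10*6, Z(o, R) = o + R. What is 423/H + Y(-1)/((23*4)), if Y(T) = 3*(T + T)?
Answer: -2183/322 ≈ -6.7795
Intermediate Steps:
Z(o, R) = R + o
H = -63 (H = -2 + ((-3 + (-4 + 6)) - 10*6) = -2 + ((-3 + 2) - 60) = -2 + (-1 - 60) = -2 - 61 = -63)
Y(T) = 6*T (Y(T) = 3*(2*T) = 6*T)
423/H + Y(-1)/((23*4)) = 423/(-63) + (6*(-1))/((23*4)) = 423*(-1/63) - 6/92 = -47/7 - 6*1/92 = -47/7 - 3/46 = -2183/322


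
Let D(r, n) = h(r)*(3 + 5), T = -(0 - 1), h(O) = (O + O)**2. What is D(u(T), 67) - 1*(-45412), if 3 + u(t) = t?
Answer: 45540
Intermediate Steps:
h(O) = 4*O**2 (h(O) = (2*O)**2 = 4*O**2)
T = 1 (T = -1*(-1) = 1)
u(t) = -3 + t
D(r, n) = 32*r**2 (D(r, n) = (4*r**2)*(3 + 5) = (4*r**2)*8 = 32*r**2)
D(u(T), 67) - 1*(-45412) = 32*(-3 + 1)**2 - 1*(-45412) = 32*(-2)**2 + 45412 = 32*4 + 45412 = 128 + 45412 = 45540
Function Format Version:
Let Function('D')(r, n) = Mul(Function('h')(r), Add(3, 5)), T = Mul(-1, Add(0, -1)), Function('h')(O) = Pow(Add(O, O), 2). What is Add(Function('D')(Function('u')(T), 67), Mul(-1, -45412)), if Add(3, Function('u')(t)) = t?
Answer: 45540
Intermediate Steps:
Function('h')(O) = Mul(4, Pow(O, 2)) (Function('h')(O) = Pow(Mul(2, O), 2) = Mul(4, Pow(O, 2)))
T = 1 (T = Mul(-1, -1) = 1)
Function('u')(t) = Add(-3, t)
Function('D')(r, n) = Mul(32, Pow(r, 2)) (Function('D')(r, n) = Mul(Mul(4, Pow(r, 2)), Add(3, 5)) = Mul(Mul(4, Pow(r, 2)), 8) = Mul(32, Pow(r, 2)))
Add(Function('D')(Function('u')(T), 67), Mul(-1, -45412)) = Add(Mul(32, Pow(Add(-3, 1), 2)), Mul(-1, -45412)) = Add(Mul(32, Pow(-2, 2)), 45412) = Add(Mul(32, 4), 45412) = Add(128, 45412) = 45540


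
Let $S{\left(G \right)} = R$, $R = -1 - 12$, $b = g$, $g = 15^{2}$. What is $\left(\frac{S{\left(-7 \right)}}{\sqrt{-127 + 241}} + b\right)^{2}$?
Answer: $\frac{5771419}{114} - \frac{975 \sqrt{114}}{19} \approx 50079.0$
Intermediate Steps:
$g = 225$
$b = 225$
$R = -13$ ($R = -1 - 12 = -13$)
$S{\left(G \right)} = -13$
$\left(\frac{S{\left(-7 \right)}}{\sqrt{-127 + 241}} + b\right)^{2} = \left(- \frac{13}{\sqrt{-127 + 241}} + 225\right)^{2} = \left(- \frac{13}{\sqrt{114}} + 225\right)^{2} = \left(- 13 \frac{\sqrt{114}}{114} + 225\right)^{2} = \left(- \frac{13 \sqrt{114}}{114} + 225\right)^{2} = \left(225 - \frac{13 \sqrt{114}}{114}\right)^{2}$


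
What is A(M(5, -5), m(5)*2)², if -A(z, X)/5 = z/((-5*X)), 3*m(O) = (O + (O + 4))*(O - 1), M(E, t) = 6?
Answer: 81/3136 ≈ 0.025829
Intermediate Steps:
m(O) = (-1 + O)*(4 + 2*O)/3 (m(O) = ((O + (O + 4))*(O - 1))/3 = ((O + (4 + O))*(-1 + O))/3 = ((4 + 2*O)*(-1 + O))/3 = ((-1 + O)*(4 + 2*O))/3 = (-1 + O)*(4 + 2*O)/3)
A(z, X) = z/X (A(z, X) = -5*z/((-5*X)) = -5*z*(-1/(5*X)) = -(-1)*z/X = z/X)
A(M(5, -5), m(5)*2)² = (6/(((-4/3 + (⅔)*5 + (⅔)*5²)*2)))² = (6/(((-4/3 + 10/3 + (⅔)*25)*2)))² = (6/(((-4/3 + 10/3 + 50/3)*2)))² = (6/(((56/3)*2)))² = (6/(112/3))² = (6*(3/112))² = (9/56)² = 81/3136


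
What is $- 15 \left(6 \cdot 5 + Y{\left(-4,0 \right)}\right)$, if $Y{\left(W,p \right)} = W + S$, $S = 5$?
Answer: $-465$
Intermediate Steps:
$Y{\left(W,p \right)} = 5 + W$ ($Y{\left(W,p \right)} = W + 5 = 5 + W$)
$- 15 \left(6 \cdot 5 + Y{\left(-4,0 \right)}\right) = - 15 \left(6 \cdot 5 + \left(5 - 4\right)\right) = - 15 \left(30 + 1\right) = \left(-15\right) 31 = -465$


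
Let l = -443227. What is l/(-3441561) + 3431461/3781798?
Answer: 13485777332767/13015288506678 ≈ 1.0361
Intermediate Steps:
l/(-3441561) + 3431461/3781798 = -443227/(-3441561) + 3431461/3781798 = -443227*(-1/3441561) + 3431461*(1/3781798) = 443227/3441561 + 3431461/3781798 = 13485777332767/13015288506678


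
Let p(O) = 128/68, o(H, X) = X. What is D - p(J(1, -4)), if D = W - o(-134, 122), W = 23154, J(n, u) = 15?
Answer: 391512/17 ≈ 23030.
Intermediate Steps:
p(O) = 32/17 (p(O) = 128*(1/68) = 32/17)
D = 23032 (D = 23154 - 1*122 = 23154 - 122 = 23032)
D - p(J(1, -4)) = 23032 - 1*32/17 = 23032 - 32/17 = 391512/17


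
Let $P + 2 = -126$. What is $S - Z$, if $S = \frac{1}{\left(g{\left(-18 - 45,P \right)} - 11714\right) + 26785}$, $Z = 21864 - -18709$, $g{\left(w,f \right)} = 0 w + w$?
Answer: $- \frac{608919583}{15008} \approx -40573.0$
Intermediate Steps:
$P = -128$ ($P = -2 - 126 = -128$)
$g{\left(w,f \right)} = w$ ($g{\left(w,f \right)} = 0 + w = w$)
$Z = 40573$ ($Z = 21864 + 18709 = 40573$)
$S = \frac{1}{15008}$ ($S = \frac{1}{\left(\left(-18 - 45\right) - 11714\right) + 26785} = \frac{1}{\left(-63 - 11714\right) + 26785} = \frac{1}{-11777 + 26785} = \frac{1}{15008} \approx 6.6631 \cdot 10^{-5}$)
$S - Z = \frac{1}{15008} - 40573 = - \frac{608919583}{15008}$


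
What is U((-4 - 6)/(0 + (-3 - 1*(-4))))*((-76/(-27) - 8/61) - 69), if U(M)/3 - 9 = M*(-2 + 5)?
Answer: 764561/183 ≈ 4177.9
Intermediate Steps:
U(M) = 27 + 9*M (U(M) = 27 + 3*(M*(-2 + 5)) = 27 + 3*(M*3) = 27 + 3*(3*M) = 27 + 9*M)
U((-4 - 6)/(0 + (-3 - 1*(-4))))*((-76/(-27) - 8/61) - 69) = (27 + 9*((-4 - 6)/(0 + (-3 - 1*(-4)))))*((-76/(-27) - 8/61) - 69) = (27 + 9*(-10/(0 + (-3 + 4))))*((-76*(-1/27) - 8*1/61) - 69) = (27 + 9*(-10/(0 + 1)))*((76/27 - 8/61) - 69) = (27 + 9*(-10/1))*(4420/1647 - 69) = (27 + 9*(-10*1))*(-109223/1647) = (27 + 9*(-10))*(-109223/1647) = (27 - 90)*(-109223/1647) = -63*(-109223/1647) = 764561/183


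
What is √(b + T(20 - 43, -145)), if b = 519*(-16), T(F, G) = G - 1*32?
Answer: I*√8481 ≈ 92.092*I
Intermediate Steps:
T(F, G) = -32 + G (T(F, G) = G - 32 = -32 + G)
b = -8304
√(b + T(20 - 43, -145)) = √(-8304 + (-32 - 145)) = √(-8304 - 177) = √(-8481) = I*√8481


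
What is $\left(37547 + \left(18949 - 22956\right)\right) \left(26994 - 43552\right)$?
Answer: $-555355320$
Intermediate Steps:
$\left(37547 + \left(18949 - 22956\right)\right) \left(26994 - 43552\right) = \left(37547 + \left(18949 - 22956\right)\right) \left(-16558\right) = \left(37547 - 4007\right) \left(-16558\right) = 33540 \left(-16558\right) = -555355320$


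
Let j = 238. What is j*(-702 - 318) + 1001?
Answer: -241759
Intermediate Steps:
j*(-702 - 318) + 1001 = 238*(-702 - 318) + 1001 = 238*(-1020) + 1001 = -242760 + 1001 = -241759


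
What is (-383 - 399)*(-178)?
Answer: 139196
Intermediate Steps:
(-383 - 399)*(-178) = -782*(-178) = 139196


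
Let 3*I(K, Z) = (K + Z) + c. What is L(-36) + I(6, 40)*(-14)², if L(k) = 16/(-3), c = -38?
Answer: 1552/3 ≈ 517.33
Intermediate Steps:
L(k) = -16/3 (L(k) = 16*(-⅓) = -16/3)
I(K, Z) = -38/3 + K/3 + Z/3 (I(K, Z) = ((K + Z) - 38)/3 = (-38 + K + Z)/3 = -38/3 + K/3 + Z/3)
L(-36) + I(6, 40)*(-14)² = -16/3 + (-38/3 + (⅓)*6 + (⅓)*40)*(-14)² = -16/3 + (-38/3 + 2 + 40/3)*196 = -16/3 + (8/3)*196 = -16/3 + 1568/3 = 1552/3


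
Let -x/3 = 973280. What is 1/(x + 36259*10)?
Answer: -1/2557250 ≈ -3.9104e-7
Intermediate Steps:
x = -2919840 (x = -3*973280 = -2919840)
1/(x + 36259*10) = 1/(-2919840 + 36259*10) = 1/(-2919840 + 362590) = 1/(-2557250) = -1/2557250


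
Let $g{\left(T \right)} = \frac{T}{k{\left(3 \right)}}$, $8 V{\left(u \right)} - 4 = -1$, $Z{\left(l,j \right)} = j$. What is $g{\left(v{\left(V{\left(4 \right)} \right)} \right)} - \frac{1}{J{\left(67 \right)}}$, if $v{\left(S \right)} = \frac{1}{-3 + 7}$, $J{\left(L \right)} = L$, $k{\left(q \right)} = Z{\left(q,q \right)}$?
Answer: $\frac{55}{804} \approx 0.068408$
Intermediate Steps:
$k{\left(q \right)} = q$
$V{\left(u \right)} = \frac{3}{8}$ ($V{\left(u \right)} = \frac{1}{2} + \frac{1}{8} \left(-1\right) = \frac{1}{2} - \frac{1}{8} = \frac{3}{8}$)
$v{\left(S \right)} = \frac{1}{4}$
$g{\left(T \right)} = \frac{T}{3}$
$g{\left(v{\left(V{\left(4 \right)} \right)} \right)} - \frac{1}{J{\left(67 \right)}} = \frac{1}{3} \cdot \frac{1}{4} - \frac{1}{67} = \frac{1}{12} - \frac{1}{67} = \frac{55}{804}$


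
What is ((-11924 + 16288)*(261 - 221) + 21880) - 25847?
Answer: 170593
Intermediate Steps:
((-11924 + 16288)*(261 - 221) + 21880) - 25847 = (4364*40 + 21880) - 25847 = (174560 + 21880) - 25847 = 196440 - 25847 = 170593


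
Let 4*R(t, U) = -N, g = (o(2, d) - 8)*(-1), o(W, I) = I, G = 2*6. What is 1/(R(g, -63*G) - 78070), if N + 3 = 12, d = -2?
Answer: -4/312289 ≈ -1.2809e-5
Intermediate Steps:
G = 12
N = 9 (N = -3 + 12 = 9)
g = 10 (g = (-2 - 8)*(-1) = -10*(-1) = 10)
R(t, U) = -9/4 (R(t, U) = (-1*9)/4 = (¼)*(-9) = -9/4)
1/(R(g, -63*G) - 78070) = 1/(-9/4 - 78070) = 1/(-312289/4) = -4/312289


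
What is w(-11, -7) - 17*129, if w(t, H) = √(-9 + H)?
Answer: -2193 + 4*I ≈ -2193.0 + 4.0*I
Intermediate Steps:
w(-11, -7) - 17*129 = √(-9 - 7) - 17*129 = √(-16) - 2193 = 4*I - 2193 = -2193 + 4*I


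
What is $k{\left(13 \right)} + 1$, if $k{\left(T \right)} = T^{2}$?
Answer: $170$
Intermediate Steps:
$k{\left(13 \right)} + 1 = 13^{2} + 1 = 169 + 1 = 170$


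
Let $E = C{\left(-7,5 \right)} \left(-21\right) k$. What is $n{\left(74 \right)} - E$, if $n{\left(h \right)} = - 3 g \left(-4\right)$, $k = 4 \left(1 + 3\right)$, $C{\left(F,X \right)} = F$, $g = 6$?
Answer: $-2280$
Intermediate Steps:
$k = 16$ ($k = 4 \cdot 4 = 16$)
$n{\left(h \right)} = 72$ ($n{\left(h \right)} = \left(-3\right) 6 \left(-4\right) = \left(-18\right) \left(-4\right) = 72$)
$E = 2352$ ($E = \left(-7\right) \left(-21\right) 16 = 147 \cdot 16 = 2352$)
$n{\left(74 \right)} - E = 72 - 2352 = -2280$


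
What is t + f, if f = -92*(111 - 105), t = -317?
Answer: -869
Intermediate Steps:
f = -552 (f = -92*6 = -552)
t + f = -317 - 552 = -869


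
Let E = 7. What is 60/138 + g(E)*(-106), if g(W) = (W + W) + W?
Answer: -51188/23 ≈ -2225.6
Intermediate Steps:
g(W) = 3*W (g(W) = 2*W + W = 3*W)
60/138 + g(E)*(-106) = 60/138 + (3*7)*(-106) = 60*(1/138) + 21*(-106) = 10/23 - 2226 = -51188/23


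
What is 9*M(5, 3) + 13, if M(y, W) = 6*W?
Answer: 175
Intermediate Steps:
9*M(5, 3) + 13 = 9*(6*3) + 13 = 9*18 + 13 = 162 + 13 = 175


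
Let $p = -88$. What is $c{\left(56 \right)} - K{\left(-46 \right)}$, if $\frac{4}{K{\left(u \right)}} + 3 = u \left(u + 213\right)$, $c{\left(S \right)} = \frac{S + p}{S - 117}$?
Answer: $\frac{246164}{468785} \approx 0.52511$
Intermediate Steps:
$c{\left(S \right)} = \frac{-88 + S}{-117 + S}$ ($c{\left(S \right)} = \frac{S - 88}{S - 117} = \frac{-88 + S}{-117 + S}$)
$K{\left(u \right)} = \frac{4}{-3 + u \left(213 + u\right)}$ ($K{\left(u \right)} = \frac{4}{-3 + u \left(u + 213\right)} = \frac{4}{-3 + u \left(213 + u\right)}$)
$c{\left(56 \right)} - K{\left(-46 \right)} = \frac{-88 + 56}{-117 + 56} - \frac{4}{-3 + \left(-46\right)^{2} + 213 \left(-46\right)} = \frac{1}{-61} \left(-32\right) - \frac{4}{-3 + 2116 - 9798} = \left(- \frac{1}{61}\right) \left(-32\right) - \frac{4}{-7685} = \frac{32}{61} - 4 \left(- \frac{1}{7685}\right) = \frac{32}{61} - - \frac{4}{7685} = \frac{32}{61} + \frac{4}{7685} = \frac{246164}{468785}$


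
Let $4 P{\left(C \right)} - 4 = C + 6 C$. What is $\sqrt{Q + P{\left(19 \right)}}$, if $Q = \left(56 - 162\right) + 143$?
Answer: $\frac{\sqrt{285}}{2} \approx 8.441$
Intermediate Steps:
$P{\left(C \right)} = 1 + \frac{7 C}{4}$ ($P{\left(C \right)} = 1 + \frac{C + 6 C}{4} = 1 + \frac{7 C}{4}$)
$Q = 37$ ($Q = -106 + 143 = 37$)
$\sqrt{Q + P{\left(19 \right)}} = \sqrt{37 + \left(1 + \frac{7}{4} \cdot 19\right)} = \sqrt{37 + \left(1 + \frac{133}{4}\right)} = \sqrt{37 + \frac{137}{4}} = \sqrt{\frac{285}{4}} = \frac{\sqrt{285}}{2}$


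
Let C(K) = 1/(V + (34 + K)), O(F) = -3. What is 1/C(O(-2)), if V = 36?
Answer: 67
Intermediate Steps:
C(K) = 1/(70 + K) (C(K) = 1/(36 + (34 + K)) = 1/(70 + K))
1/C(O(-2)) = 1/(1/(70 - 3)) = 1/(1/67) = 67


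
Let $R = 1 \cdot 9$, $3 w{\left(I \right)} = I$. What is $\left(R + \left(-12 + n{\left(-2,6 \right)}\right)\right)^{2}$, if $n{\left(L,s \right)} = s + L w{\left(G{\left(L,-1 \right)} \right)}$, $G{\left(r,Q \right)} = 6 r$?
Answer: $121$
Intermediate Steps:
$w{\left(I \right)} = \frac{I}{3}$
$n{\left(L,s \right)} = s + 2 L^{2}$ ($n{\left(L,s \right)} = s + L \frac{6 L}{3} = s + L 2 L = s + 2 L^{2}$)
$R = 9$
$\left(R + \left(-12 + n{\left(-2,6 \right)}\right)\right)^{2} = \left(9 - \left(6 - 8\right)\right)^{2} = \left(9 + \left(-12 + \left(6 + 2 \cdot 4\right)\right)\right)^{2} = \left(9 + \left(-12 + \left(6 + 8\right)\right)\right)^{2} = \left(9 + \left(-12 + 14\right)\right)^{2} = \left(9 + 2\right)^{2} = 11^{2} = 121$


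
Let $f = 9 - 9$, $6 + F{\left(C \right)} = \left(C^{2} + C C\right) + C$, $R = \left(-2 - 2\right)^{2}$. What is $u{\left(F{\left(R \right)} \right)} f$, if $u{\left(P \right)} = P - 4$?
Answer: $0$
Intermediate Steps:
$R = 16$ ($R = \left(-4\right)^{2} = 16$)
$F{\left(C \right)} = -6 + C + 2 C^{2}$ ($F{\left(C \right)} = -6 + \left(\left(C^{2} + C C\right) + C\right) = -6 + \left(\left(C^{2} + C^{2}\right) + C\right) = -6 + \left(2 C^{2} + C\right) = -6 + \left(C + 2 C^{2}\right) = -6 + C + 2 C^{2}$)
$f = 0$
$u{\left(P \right)} = -4 + P$
$u{\left(F{\left(R \right)} \right)} f = \left(-4 + \left(-6 + 16 + 2 \cdot 16^{2}\right)\right) 0 = \left(-4 + \left(-6 + 16 + 2 \cdot 256\right)\right) 0 = \left(-4 + \left(-6 + 16 + 512\right)\right) 0 = \left(-4 + 522\right) 0 = 518 \cdot 0 = 0$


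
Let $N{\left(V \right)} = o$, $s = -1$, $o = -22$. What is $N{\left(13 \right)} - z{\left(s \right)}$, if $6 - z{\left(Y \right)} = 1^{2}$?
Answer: $-27$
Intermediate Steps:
$z{\left(Y \right)} = 5$ ($z{\left(Y \right)} = 6 - 1^{2} = 6 - 1 = 5$)
$N{\left(V \right)} = -22$
$N{\left(13 \right)} - z{\left(s \right)} = -22 - 5 = -27$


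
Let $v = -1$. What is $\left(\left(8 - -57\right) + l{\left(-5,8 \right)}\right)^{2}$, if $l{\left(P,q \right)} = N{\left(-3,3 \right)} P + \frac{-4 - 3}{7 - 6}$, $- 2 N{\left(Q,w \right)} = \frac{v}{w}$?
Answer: $\frac{117649}{36} \approx 3268.0$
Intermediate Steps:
$N{\left(Q,w \right)} = \frac{1}{2 w}$ ($N{\left(Q,w \right)} = - \frac{\left(-1\right) \frac{1}{w}}{2} = \frac{1}{2 w}$)
$l{\left(P,q \right)} = -7 + \frac{P}{6}$ ($l{\left(P,q \right)} = \frac{1}{2 \cdot 3} P + \frac{-4 - 3}{7 - 6} = \frac{1}{2} \cdot \frac{1}{3} P - \frac{7}{1} = \frac{P}{6} - 7 = -7 + \frac{P}{6}$)
$\left(\left(8 - -57\right) + l{\left(-5,8 \right)}\right)^{2} = \left(\left(8 - -57\right) + \left(-7 + \frac{1}{6} \left(-5\right)\right)\right)^{2} = \left(\left(8 + 57\right) - \frac{47}{6}\right)^{2} = \left(65 - \frac{47}{6}\right)^{2} = \left(\frac{343}{6}\right)^{2} = \frac{117649}{36}$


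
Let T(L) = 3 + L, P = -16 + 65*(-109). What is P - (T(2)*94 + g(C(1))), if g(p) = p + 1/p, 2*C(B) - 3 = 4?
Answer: -106047/14 ≈ -7574.8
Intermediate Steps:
C(B) = 7/2 (C(B) = 3/2 + (½)*4 = 3/2 + 2 = 7/2)
g(p) = p + 1/p
P = -7101 (P = -16 - 7085 = -7101)
P - (T(2)*94 + g(C(1))) = -7101 - ((3 + 2)*94 + (7/2 + 1/(7/2))) = -7101 - (5*94 + (7/2 + 2/7)) = -7101 - (470 + 53/14) = -7101 - 1*6633/14 = -7101 - 6633/14 = -106047/14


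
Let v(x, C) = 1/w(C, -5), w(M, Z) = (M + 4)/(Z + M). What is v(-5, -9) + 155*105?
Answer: 81389/5 ≈ 16278.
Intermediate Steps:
w(M, Z) = (4 + M)/(M + Z)
v(x, C) = (-5 + C)/(4 + C) (v(x, C) = 1/((4 + C)/(C - 5)) = 1/((4 + C)/(-5 + C)) = (-5 + C)/(4 + C))
v(-5, -9) + 155*105 = (-5 - 9)/(4 - 9) + 155*105 = -14/(-5) + 16275 = -⅕*(-14) + 16275 = 14/5 + 16275 = 81389/5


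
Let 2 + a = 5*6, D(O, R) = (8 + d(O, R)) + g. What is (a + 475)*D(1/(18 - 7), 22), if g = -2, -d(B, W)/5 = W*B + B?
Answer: -24647/11 ≈ -2240.6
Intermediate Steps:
d(B, W) = -5*B - 5*B*W (d(B, W) = -5*(W*B + B) = -5*(B*W + B) = -5*(B + B*W) = -5*B - 5*B*W)
D(O, R) = 6 - 5*O*(1 + R) (D(O, R) = (8 - 5*O*(1 + R)) - 2 = 6 - 5*O*(1 + R))
a = 28 (a = -2 + 5*6 = -2 + 30 = 28)
(a + 475)*D(1/(18 - 7), 22) = (28 + 475)*(6 - 5*(1 + 22)/(18 - 7)) = 503*(6 - 5*23/11) = 503*(6 - 5*1/11*23) = 503*(6 - 115/11) = 503*(-49/11) = -24647/11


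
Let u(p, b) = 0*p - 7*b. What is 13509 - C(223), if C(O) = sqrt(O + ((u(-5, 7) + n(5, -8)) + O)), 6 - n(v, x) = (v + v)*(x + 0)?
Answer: 13509 - sqrt(483) ≈ 13487.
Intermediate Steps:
u(p, b) = -7*b (u(p, b) = 0 - 7*b = -7*b)
n(v, x) = 6 - 2*v*x (n(v, x) = 6 - (v + v)*(x + 0) = 6 - 2*v*x)
C(O) = sqrt(37 + 2*O) (C(O) = sqrt(O + ((-7*7 + (6 - 2*5*(-8))) + O)) = sqrt(O + ((-49 + (6 + 80)) + O)) = sqrt(O + ((-49 + 86) + O)) = sqrt(O + (37 + O)) = sqrt(37 + 2*O))
13509 - C(223) = 13509 - sqrt(37 + 2*223) = 13509 - sqrt(37 + 446) = 13509 - sqrt(483)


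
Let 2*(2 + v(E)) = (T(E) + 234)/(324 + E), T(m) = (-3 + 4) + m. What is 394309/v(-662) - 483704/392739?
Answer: -2829355690148/9818475 ≈ -2.8817e+5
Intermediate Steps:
T(m) = 1 + m
v(E) = -2 + (235 + E)/(2*(324 + E)) (v(E) = -2 + (((1 + E) + 234)/(324 + E))/2 = -2 + ((235 + E)/(324 + E))/2 = -2 + (235 + E)/(2*(324 + E)))
394309/v(-662) - 483704/392739 = 394309/(((-1061 - 3*(-662))/(2*(324 - 662)))) - 483704/392739 = 394309/(((½)*(-1061 + 1986)/(-338))) - 483704*1/392739 = 394309/(((½)*(-1/338)*925)) - 483704/392739 = 394309/(-925/676) - 483704/392739 = 394309*(-676/925) - 483704/392739 = -7204132/25 - 483704/392739 = -2829355690148/9818475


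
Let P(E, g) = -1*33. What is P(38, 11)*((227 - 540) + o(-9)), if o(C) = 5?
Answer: 10164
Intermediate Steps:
P(E, g) = -33
P(38, 11)*((227 - 540) + o(-9)) = -33*((227 - 540) + 5) = -33*(-313 + 5) = -33*(-308) = 10164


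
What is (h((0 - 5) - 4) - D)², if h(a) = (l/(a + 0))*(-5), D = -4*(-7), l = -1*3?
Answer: 7921/9 ≈ 880.11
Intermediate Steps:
l = -3
D = 28
h(a) = 15/a (h(a) = (-3/(a + 0))*(-5) = (-3/a)*(-5) = -3/a*(-5) = 15/a)
(h((0 - 5) - 4) - D)² = (15/((0 - 5) - 4) - 1*28)² = (15/(-5 - 4) - 28)² = (15/(-9) - 28)² = (15*(-⅑) - 28)² = (-5/3 - 28)² = (-89/3)² = 7921/9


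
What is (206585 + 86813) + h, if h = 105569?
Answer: 398967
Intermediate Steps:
(206585 + 86813) + h = (206585 + 86813) + 105569 = 293398 + 105569 = 398967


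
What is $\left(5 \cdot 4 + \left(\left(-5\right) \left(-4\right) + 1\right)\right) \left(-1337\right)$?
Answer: $-54817$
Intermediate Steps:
$\left(5 \cdot 4 + \left(\left(-5\right) \left(-4\right) + 1\right)\right) \left(-1337\right) = \left(20 + \left(20 + 1\right)\right) \left(-1337\right) = \left(20 + 21\right) \left(-1337\right) = 41 \left(-1337\right) = -54817$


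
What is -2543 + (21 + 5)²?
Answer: -1867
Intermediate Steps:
-2543 + (21 + 5)² = -2543 + 26² = -2543 + 676 = -1867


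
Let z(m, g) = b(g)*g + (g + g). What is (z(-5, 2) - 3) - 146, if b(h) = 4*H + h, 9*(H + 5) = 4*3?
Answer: -511/3 ≈ -170.33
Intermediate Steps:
H = -11/3 (H = -5 + (4*3)/9 = -5 + (⅑)*12 = -5 + 4/3 = -11/3 ≈ -3.6667)
b(h) = -44/3 + h (b(h) = 4*(-11/3) + h = -44/3 + h)
z(m, g) = 2*g + g*(-44/3 + g) (z(m, g) = (-44/3 + g)*g + (g + g) = g*(-44/3 + g) + 2*g = 2*g + g*(-44/3 + g))
(z(-5, 2) - 3) - 146 = ((⅓)*2*(-38 + 3*2) - 3) - 146 = ((⅓)*2*(-38 + 6) - 3) - 146 = ((⅓)*2*(-32) - 3) - 146 = (-64/3 - 3) - 146 = -73/3 - 146 = -511/3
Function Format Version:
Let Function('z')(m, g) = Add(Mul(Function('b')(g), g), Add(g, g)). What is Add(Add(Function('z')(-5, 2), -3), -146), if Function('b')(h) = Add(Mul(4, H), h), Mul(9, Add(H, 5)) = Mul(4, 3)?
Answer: Rational(-511, 3) ≈ -170.33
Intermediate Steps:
H = Rational(-11, 3) (H = Add(-5, Mul(Rational(1, 9), Mul(4, 3))) = Add(-5, Mul(Rational(1, 9), 12)) = Add(-5, Rational(4, 3)) = Rational(-11, 3) ≈ -3.6667)
Function('b')(h) = Add(Rational(-44, 3), h) (Function('b')(h) = Add(Mul(4, Rational(-11, 3)), h) = Add(Rational(-44, 3), h))
Function('z')(m, g) = Add(Mul(2, g), Mul(g, Add(Rational(-44, 3), g))) (Function('z')(m, g) = Add(Mul(Add(Rational(-44, 3), g), g), Add(g, g)) = Add(Mul(g, Add(Rational(-44, 3), g)), Mul(2, g)) = Add(Mul(2, g), Mul(g, Add(Rational(-44, 3), g))))
Add(Add(Function('z')(-5, 2), -3), -146) = Add(Add(Mul(Rational(1, 3), 2, Add(-38, Mul(3, 2))), -3), -146) = Add(Add(Mul(Rational(1, 3), 2, Add(-38, 6)), -3), -146) = Add(Add(Mul(Rational(1, 3), 2, -32), -3), -146) = Add(Add(Rational(-64, 3), -3), -146) = Add(Rational(-73, 3), -146) = Rational(-511, 3)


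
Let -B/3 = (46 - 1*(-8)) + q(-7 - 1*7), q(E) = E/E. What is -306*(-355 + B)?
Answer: 159120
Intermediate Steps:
q(E) = 1
B = -165 (B = -3*((46 - 1*(-8)) + 1) = -3*((46 + 8) + 1) = -3*(54 + 1) = -3*55 = -165)
-306*(-355 + B) = -306*(-355 - 165) = -306*(-520) = 159120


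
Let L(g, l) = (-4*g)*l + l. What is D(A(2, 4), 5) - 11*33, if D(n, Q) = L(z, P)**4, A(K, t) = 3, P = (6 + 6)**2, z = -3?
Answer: 12280707219093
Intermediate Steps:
P = 144 (P = 12**2 = 144)
L(g, l) = l - 4*g*l (L(g, l) = -4*g*l + l = l - 4*g*l)
D(n, Q) = 12280707219456 (D(n, Q) = (144*(1 - 4*(-3)))**4 = (144*(1 + 12))**4 = (144*13)**4 = 1872**4 = 12280707219456)
D(A(2, 4), 5) - 11*33 = 12280707219456 - 11*33 = 12280707219456 - 363 = 12280707219093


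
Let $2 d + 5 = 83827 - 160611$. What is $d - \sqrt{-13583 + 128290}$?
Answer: $- \frac{76789}{2} - \sqrt{114707} \approx -38733.0$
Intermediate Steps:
$d = - \frac{76789}{2}$ ($d = - \frac{5}{2} + \frac{83827 - 160611}{2} = - \frac{5}{2} + \frac{1}{2} \left(-76784\right) = - \frac{5}{2} - 38392 = - \frac{76789}{2} \approx -38395.0$)
$d - \sqrt{-13583 + 128290} = - \frac{76789}{2} - \sqrt{-13583 + 128290} = - \frac{76789}{2} - \sqrt{114707}$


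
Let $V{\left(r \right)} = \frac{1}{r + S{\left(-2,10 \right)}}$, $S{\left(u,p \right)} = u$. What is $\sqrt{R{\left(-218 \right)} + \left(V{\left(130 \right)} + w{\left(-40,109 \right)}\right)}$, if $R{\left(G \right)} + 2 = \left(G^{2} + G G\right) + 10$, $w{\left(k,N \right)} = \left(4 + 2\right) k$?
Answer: $\frac{\sqrt{24272898}}{16} \approx 307.92$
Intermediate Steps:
$w{\left(k,N \right)} = 6 k$
$V{\left(r \right)} = \frac{1}{-2 + r}$ ($V{\left(r \right)} = \frac{1}{r - 2} = \frac{1}{-2 + r}$)
$R{\left(G \right)} = 8 + 2 G^{2}$ ($R{\left(G \right)} = -2 + \left(\left(G^{2} + G G\right) + 10\right) = -2 + \left(\left(G^{2} + G^{2}\right) + 10\right) = -2 + \left(2 G^{2} + 10\right) = -2 + \left(10 + 2 G^{2}\right) = 8 + 2 G^{2}$)
$\sqrt{R{\left(-218 \right)} + \left(V{\left(130 \right)} + w{\left(-40,109 \right)}\right)} = \sqrt{\left(8 + 2 \left(-218\right)^{2}\right) + \left(\frac{1}{-2 + 130} + 6 \left(-40\right)\right)} = \sqrt{\left(8 + 2 \cdot 47524\right) - \left(240 - \frac{1}{128}\right)} = \sqrt{\left(8 + 95048\right) + \left(\frac{1}{128} - 240\right)} = \sqrt{95056 - \frac{30719}{128}} = \sqrt{\frac{12136449}{128}} = \frac{\sqrt{24272898}}{16}$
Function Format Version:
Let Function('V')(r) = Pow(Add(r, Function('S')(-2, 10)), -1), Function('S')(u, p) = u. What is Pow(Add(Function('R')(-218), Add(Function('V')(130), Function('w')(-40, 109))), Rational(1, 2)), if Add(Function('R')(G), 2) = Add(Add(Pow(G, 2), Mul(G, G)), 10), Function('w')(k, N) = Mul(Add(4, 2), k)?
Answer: Mul(Rational(1, 16), Pow(24272898, Rational(1, 2))) ≈ 307.92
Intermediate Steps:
Function('w')(k, N) = Mul(6, k)
Function('V')(r) = Pow(Add(-2, r), -1) (Function('V')(r) = Pow(Add(r, -2), -1) = Pow(Add(-2, r), -1))
Function('R')(G) = Add(8, Mul(2, Pow(G, 2))) (Function('R')(G) = Add(-2, Add(Add(Pow(G, 2), Mul(G, G)), 10)) = Add(-2, Add(Add(Pow(G, 2), Pow(G, 2)), 10)) = Add(-2, Add(Mul(2, Pow(G, 2)), 10)) = Add(-2, Add(10, Mul(2, Pow(G, 2)))) = Add(8, Mul(2, Pow(G, 2))))
Pow(Add(Function('R')(-218), Add(Function('V')(130), Function('w')(-40, 109))), Rational(1, 2)) = Pow(Add(Add(8, Mul(2, Pow(-218, 2))), Add(Pow(Add(-2, 130), -1), Mul(6, -40))), Rational(1, 2)) = Pow(Add(Add(8, Mul(2, 47524)), Add(Pow(128, -1), -240)), Rational(1, 2)) = Pow(Add(Add(8, 95048), Add(Rational(1, 128), -240)), Rational(1, 2)) = Pow(Add(95056, Rational(-30719, 128)), Rational(1, 2)) = Pow(Rational(12136449, 128), Rational(1, 2)) = Mul(Rational(1, 16), Pow(24272898, Rational(1, 2)))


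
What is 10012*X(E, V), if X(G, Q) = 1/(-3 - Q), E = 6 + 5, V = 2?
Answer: -10012/5 ≈ -2002.4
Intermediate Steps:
E = 11
10012*X(E, V) = 10012*(-1/(3 + 2)) = 10012*(-1/5) = -10012/5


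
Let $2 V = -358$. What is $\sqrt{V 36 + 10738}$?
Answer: $\sqrt{4294} \approx 65.529$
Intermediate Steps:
$V = -179$ ($V = \frac{1}{2} \left(-358\right) = -179$)
$\sqrt{V 36 + 10738} = \sqrt{\left(-179\right) 36 + 10738} = \sqrt{-6444 + 10738} = \sqrt{4294}$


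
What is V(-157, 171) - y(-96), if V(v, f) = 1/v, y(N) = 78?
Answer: -12247/157 ≈ -78.006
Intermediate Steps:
V(-157, 171) - y(-96) = 1/(-157) - 1*78 = -1/157 - 78 = -12247/157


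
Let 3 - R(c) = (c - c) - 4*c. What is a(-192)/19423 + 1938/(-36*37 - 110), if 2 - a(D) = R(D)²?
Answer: -440766670/14003983 ≈ -31.474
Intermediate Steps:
R(c) = 3 + 4*c (R(c) = 3 - ((c - c) - 4*c) = 3 - (0 - 4*c) = 3 - (-4)*c = 3 + 4*c)
a(D) = 2 - (3 + 4*D)²
a(-192)/19423 + 1938/(-36*37 - 110) = (2 - (3 + 4*(-192))²)/19423 + 1938/(-36*37 - 110) = (2 - (3 - 768)²)*(1/19423) + 1938/(-1332 - 110) = (2 - 1*(-765)²)*(1/19423) + 1938/(-1442) = (2 - 1*585225)*(1/19423) + 1938*(-1/1442) = (2 - 585225)*(1/19423) - 969/721 = -585223*1/19423 - 969/721 = -585223/19423 - 969/721 = -440766670/14003983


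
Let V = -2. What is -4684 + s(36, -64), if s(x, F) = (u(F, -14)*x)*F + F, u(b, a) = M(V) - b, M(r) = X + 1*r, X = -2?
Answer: -142988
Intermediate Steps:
M(r) = -2 + r (M(r) = -2 + 1*r = -2 + r)
u(b, a) = -4 - b (u(b, a) = (-2 - 2) - b = -4 - b)
s(x, F) = F + F*x*(-4 - F) (s(x, F) = ((-4 - F)*x)*F + F = (x*(-4 - F))*F + F = F*x*(-4 - F) + F = F + F*x*(-4 - F))
-4684 + s(36, -64) = -4684 - 1*(-64)*(-1 + 36*(4 - 64)) = -4684 - 1*(-64)*(-1 + 36*(-60)) = -4684 - 1*(-64)*(-1 - 2160) = -4684 - 1*(-64)*(-2161) = -4684 - 138304 = -142988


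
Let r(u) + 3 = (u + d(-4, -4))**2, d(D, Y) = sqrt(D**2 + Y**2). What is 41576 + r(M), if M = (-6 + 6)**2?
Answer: 41605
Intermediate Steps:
M = 0 (M = 0**2 = 0)
r(u) = -3 + (u + 4*sqrt(2))**2 (r(u) = -3 + (u + sqrt((-4)**2 + (-4)**2))**2 = -3 + (u + sqrt(16 + 16))**2 = -3 + (u + sqrt(32))**2 = -3 + (u + 4*sqrt(2))**2)
41576 + r(M) = 41576 + (-3 + (0 + 4*sqrt(2))**2) = 41576 + (-3 + (4*sqrt(2))**2) = 41576 + (-3 + 32) = 41576 + 29 = 41605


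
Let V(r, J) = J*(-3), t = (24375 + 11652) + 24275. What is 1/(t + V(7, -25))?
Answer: 1/60377 ≈ 1.6563e-5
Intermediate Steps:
t = 60302 (t = 36027 + 24275 = 60302)
V(r, J) = -3*J
1/(t + V(7, -25)) = 1/(60302 - 3*(-25)) = 1/(60302 + 75) = 1/60377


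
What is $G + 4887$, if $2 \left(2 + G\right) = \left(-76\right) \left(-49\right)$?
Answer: $6747$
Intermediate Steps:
$G = 1860$ ($G = -2 + \frac{\left(-76\right) \left(-49\right)}{2} = -2 + \frac{1}{2} \cdot 3724 = -2 + 1862 = 1860$)
$G + 4887 = 1860 + 4887 = 6747$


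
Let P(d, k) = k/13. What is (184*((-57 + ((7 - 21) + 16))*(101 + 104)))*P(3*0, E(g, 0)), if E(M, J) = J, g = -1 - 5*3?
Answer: 0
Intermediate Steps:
g = -16 (g = -1 - 15 = -16)
P(d, k) = k/13 (P(d, k) = k*(1/13) = k/13)
(184*((-57 + ((7 - 21) + 16))*(101 + 104)))*P(3*0, E(g, 0)) = (184*((-57 + ((7 - 21) + 16))*(101 + 104)))*((1/13)*0) = (184*((-57 + (-14 + 16))*205))*0 = (184*((-57 + 2)*205))*0 = (184*(-55*205))*0 = (184*(-11275))*0 = -2074600*0 = 0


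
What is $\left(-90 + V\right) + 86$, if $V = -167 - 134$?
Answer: $-305$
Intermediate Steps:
$V = -301$ ($V = -167 - 134 = -301$)
$\left(-90 + V\right) + 86 = \left(-90 - 301\right) + 86 = -391 + 86 = -305$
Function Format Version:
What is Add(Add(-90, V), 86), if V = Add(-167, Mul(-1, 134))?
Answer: -305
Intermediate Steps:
V = -301 (V = Add(-167, -134) = -301)
Add(Add(-90, V), 86) = Add(Add(-90, -301), 86) = Add(-391, 86) = -305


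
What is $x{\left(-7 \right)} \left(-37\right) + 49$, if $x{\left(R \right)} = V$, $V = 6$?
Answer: $-173$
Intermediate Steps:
$x{\left(R \right)} = 6$
$x{\left(-7 \right)} \left(-37\right) + 49 = 6 \left(-37\right) + 49 = -222 + 49 = -173$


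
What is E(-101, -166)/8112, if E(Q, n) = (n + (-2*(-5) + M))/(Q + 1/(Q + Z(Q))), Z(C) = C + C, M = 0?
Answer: 303/1591408 ≈ 0.00019040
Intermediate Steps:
Z(C) = 2*C
E(Q, n) = (10 + n)/(Q + 1/(3*Q)) (E(Q, n) = (n + (-2*(-5) + 0))/(Q + 1/(Q + 2*Q)) = (n + (10 + 0))/(Q + 1/(3*Q)) = (n + 10)/(Q + 1/(3*Q)) = (10 + n)/(Q + 1/(3*Q)))
E(-101, -166)/8112 = (3*(-101)*(10 - 166)/(1 + 3*(-101)**2))/8112 = (3*(-101)*(-156)/(1 + 3*10201))*(1/8112) = (3*(-101)*(-156)/(1 + 30603))*(1/8112) = (3*(-101)*(-156)/30604)*(1/8112) = (3*(-101)*(1/30604)*(-156))*(1/8112) = (11817/7651)*(1/8112) = 303/1591408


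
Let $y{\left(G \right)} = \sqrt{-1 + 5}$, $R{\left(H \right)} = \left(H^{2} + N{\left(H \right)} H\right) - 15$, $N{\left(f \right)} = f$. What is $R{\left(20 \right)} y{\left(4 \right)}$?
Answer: $1570$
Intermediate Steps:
$R{\left(H \right)} = -15 + 2 H^{2}$ ($R{\left(H \right)} = \left(H^{2} + H H\right) - 15 = \left(H^{2} + H^{2}\right) - 15 = 2 H^{2} - 15 = -15 + 2 H^{2}$)
$y{\left(G \right)} = 2$ ($y{\left(G \right)} = \sqrt{4} = 2$)
$R{\left(20 \right)} y{\left(4 \right)} = \left(-15 + 2 \cdot 20^{2}\right) 2 = \left(-15 + 2 \cdot 400\right) 2 = \left(-15 + 800\right) 2 = 785 \cdot 2 = 1570$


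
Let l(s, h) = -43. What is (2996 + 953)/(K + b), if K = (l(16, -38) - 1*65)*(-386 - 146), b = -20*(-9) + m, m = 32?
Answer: 3949/57668 ≈ 0.068478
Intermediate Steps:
b = 212 (b = -20*(-9) + 32 = 180 + 32 = 212)
K = 57456 (K = (-43 - 1*65)*(-386 - 146) = (-43 - 65)*(-532) = -108*(-532) = 57456)
(2996 + 953)/(K + b) = (2996 + 953)/(57456 + 212) = 3949/57668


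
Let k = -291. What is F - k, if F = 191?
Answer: 482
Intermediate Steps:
F - k = 191 - 1*(-291) = 191 + 291 = 482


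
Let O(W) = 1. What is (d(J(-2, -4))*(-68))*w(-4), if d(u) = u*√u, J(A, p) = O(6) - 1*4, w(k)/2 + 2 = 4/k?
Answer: -1224*I*√3 ≈ -2120.0*I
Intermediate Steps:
w(k) = -4 + 8/k (w(k) = -4 + 2*(4/k) = -4 + 8/k)
J(A, p) = -3 (J(A, p) = 1 - 1*4 = 1 - 4 = -3)
d(u) = u^(3/2)
(d(J(-2, -4))*(-68))*w(-4) = ((-3)^(3/2)*(-68))*(-4 + 8/(-4)) = (-3*I*√3*(-68))*(-4 + 8*(-¼)) = (204*I*√3)*(-4 - 2) = (204*I*√3)*(-6) = -1224*I*√3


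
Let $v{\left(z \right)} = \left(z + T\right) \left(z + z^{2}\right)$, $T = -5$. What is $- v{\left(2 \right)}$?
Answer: $18$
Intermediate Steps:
$v{\left(z \right)} = \left(-5 + z\right) \left(z + z^{2}\right)$ ($v{\left(z \right)} = \left(z - 5\right) \left(z + z^{2}\right) = \left(-5 + z\right) \left(z + z^{2}\right)$)
$- v{\left(2 \right)} = - 2 \left(-5 + 2^{2} - 8\right) = - 2 \left(-5 + 4 - 8\right) = - 2 \left(-9\right) = \left(-1\right) \left(-18\right) = 18$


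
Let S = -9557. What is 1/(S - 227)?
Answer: -1/9784 ≈ -0.00010221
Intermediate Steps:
1/(S - 227) = 1/(-9557 - 227) = 1/(-9784) = -1/9784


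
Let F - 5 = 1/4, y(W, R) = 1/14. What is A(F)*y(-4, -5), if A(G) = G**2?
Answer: 63/32 ≈ 1.9688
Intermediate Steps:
y(W, R) = 1/14
F = 21/4 (F = 5 + 1/4 = 21/4 ≈ 5.2500)
A(F)*y(-4, -5) = (21/4)**2*(1/14) = (441/16)*(1/14) = 63/32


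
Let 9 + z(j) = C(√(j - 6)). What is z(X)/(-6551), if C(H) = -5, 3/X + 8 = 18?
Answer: 14/6551 ≈ 0.0021371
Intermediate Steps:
X = 3/10 (X = 3/(-8 + 18) = 3/10 ≈ 0.30000)
z(j) = -14 (z(j) = -9 - 5 = -14)
z(X)/(-6551) = -14/(-6551) = -14*(-1/6551) = 14/6551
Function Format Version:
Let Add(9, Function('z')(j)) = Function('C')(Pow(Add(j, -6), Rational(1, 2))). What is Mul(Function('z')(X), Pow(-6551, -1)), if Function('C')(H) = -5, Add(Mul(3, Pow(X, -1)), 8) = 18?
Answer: Rational(14, 6551) ≈ 0.0021371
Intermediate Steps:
X = Rational(3, 10) (X = Mul(3, Pow(Add(-8, 18), -1)) = Mul(3, Pow(10, -1)) = Mul(3, Rational(1, 10)) = Rational(3, 10) ≈ 0.30000)
Function('z')(j) = -14 (Function('z')(j) = Add(-9, -5) = -14)
Mul(Function('z')(X), Pow(-6551, -1)) = Mul(-14, Pow(-6551, -1)) = Mul(-14, Rational(-1, 6551)) = Rational(14, 6551)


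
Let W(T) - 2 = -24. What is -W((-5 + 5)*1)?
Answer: 22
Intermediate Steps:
W(T) = -22 (W(T) = 2 - 24 = -22)
-W((-5 + 5)*1) = -1*(-22) = 22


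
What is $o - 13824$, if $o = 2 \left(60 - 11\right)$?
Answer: $-13726$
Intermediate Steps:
$o = 98$ ($o = 2 \cdot 49 = 98$)
$o - 13824 = 98 - 13824 = -13726$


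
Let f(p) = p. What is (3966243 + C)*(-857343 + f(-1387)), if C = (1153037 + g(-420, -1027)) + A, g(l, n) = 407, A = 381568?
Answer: -4724092706150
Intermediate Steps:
C = 1535012 (C = (1153037 + 407) + 381568 = 1153444 + 381568 = 1535012)
(3966243 + C)*(-857343 + f(-1387)) = (3966243 + 1535012)*(-857343 - 1387) = 5501255*(-858730) = -4724092706150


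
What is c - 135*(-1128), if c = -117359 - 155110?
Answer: -120189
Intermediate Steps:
c = -272469
c - 135*(-1128) = -272469 - 135*(-1128) = -272469 - 1*(-152280) = -272469 + 152280 = -120189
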